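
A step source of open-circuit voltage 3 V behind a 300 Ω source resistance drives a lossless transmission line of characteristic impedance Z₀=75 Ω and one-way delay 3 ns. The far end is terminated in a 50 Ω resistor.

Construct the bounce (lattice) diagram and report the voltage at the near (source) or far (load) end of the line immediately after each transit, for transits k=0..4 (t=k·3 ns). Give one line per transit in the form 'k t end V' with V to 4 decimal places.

Γ_L=-0.200000, Γ_S=0.600000; launch V₁=3·75/375=0.600000
k=0 src: V=0.6000
k=1 load: inc=0.600000, refl=0.600000·-0.200000=-0.1200; V=0.000000+0.600000+-0.120000=0.4800
k=2 src: inc=-0.120000, refl=-0.120000·0.600000=-0.0720; V=0.600000+-0.120000+-0.072000=0.4080
k=3 load: inc=-0.072000, refl=-0.072000·-0.200000=0.0144; V=0.480000+-0.072000+0.014400=0.4224
k=4 src: inc=0.014400, refl=0.014400·0.600000=0.0086; V=0.408000+0.014400+0.008640=0.4310

0 0 source 0.6000
1 3 load 0.4800
2 6 source 0.4080
3 9 load 0.4224
4 12 source 0.4310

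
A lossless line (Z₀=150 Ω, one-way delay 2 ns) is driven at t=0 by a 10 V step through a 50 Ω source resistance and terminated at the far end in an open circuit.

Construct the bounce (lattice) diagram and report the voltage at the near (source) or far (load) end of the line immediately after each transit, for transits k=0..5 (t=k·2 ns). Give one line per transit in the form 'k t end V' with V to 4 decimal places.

0 0 source 7.5000
1 2 load 15.0000
2 4 source 11.2500
3 6 load 7.5000
4 8 source 9.3750
5 10 load 11.2500

Γ_L=1.000000, Γ_S=-0.500000; launch V₁=10·150/200=7.500000
k=0 src: V=7.5000
k=1 load: inc=7.500000, refl=7.500000·1.000000=7.5000; V=0.000000+7.500000+7.500000=15.0000
k=2 src: inc=7.500000, refl=7.500000·-0.500000=-3.7500; V=7.500000+7.500000+-3.750000=11.2500
k=3 load: inc=-3.750000, refl=-3.750000·1.000000=-3.7500; V=15.000000+-3.750000+-3.750000=7.5000
k=4 src: inc=-3.750000, refl=-3.750000·-0.500000=1.8750; V=11.250000+-3.750000+1.875000=9.3750
k=5 load: inc=1.875000, refl=1.875000·1.000000=1.8750; V=7.500000+1.875000+1.875000=11.2500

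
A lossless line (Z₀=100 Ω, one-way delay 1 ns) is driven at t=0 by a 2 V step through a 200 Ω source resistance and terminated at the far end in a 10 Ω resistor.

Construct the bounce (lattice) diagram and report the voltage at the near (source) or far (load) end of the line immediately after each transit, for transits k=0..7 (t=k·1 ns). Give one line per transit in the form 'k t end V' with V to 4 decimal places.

0 0 source 0.6667
1 1 load 0.1212
2 2 source -0.0606
3 3 load 0.0882
4 4 source 0.1377
5 5 load 0.0972
6 6 source 0.0836
7 7 load 0.0947

Γ_L=-0.818182, Γ_S=0.333333; launch V₁=2·100/300=0.666667
k=0 src: V=0.6667
k=1 load: inc=0.666667, refl=0.666667·-0.818182=-0.5455; V=0.000000+0.666667+-0.545455=0.1212
k=2 src: inc=-0.545455, refl=-0.545455·0.333333=-0.1818; V=0.666667+-0.545455+-0.181818=-0.0606
k=3 load: inc=-0.181818, refl=-0.181818·-0.818182=0.1488; V=0.121212+-0.181818+0.148760=0.0882
k=4 src: inc=0.148760, refl=0.148760·0.333333=0.0496; V=-0.060606+0.148760+0.049587=0.1377
k=5 load: inc=0.049587, refl=0.049587·-0.818182=-0.0406; V=0.088154+0.049587+-0.040571=0.0972
k=6 src: inc=-0.040571, refl=-0.040571·0.333333=-0.0135; V=0.137741+-0.040571+-0.013524=0.0836
k=7 load: inc=-0.013524, refl=-0.013524·-0.818182=0.0111; V=0.097170+-0.013524+0.011065=0.0947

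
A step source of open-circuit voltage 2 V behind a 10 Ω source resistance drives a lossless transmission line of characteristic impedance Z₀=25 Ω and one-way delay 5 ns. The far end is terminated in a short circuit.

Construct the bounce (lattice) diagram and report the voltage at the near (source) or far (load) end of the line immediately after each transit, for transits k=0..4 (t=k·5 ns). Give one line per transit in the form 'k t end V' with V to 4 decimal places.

0 0 source 1.4286
1 5 load 0.0000
2 10 source 0.6122
3 15 load 0.0000
4 20 source 0.2624

Γ_L=-1.000000, Γ_S=-0.428571; launch V₁=2·25/35=1.428571
k=0 src: V=1.4286
k=1 load: inc=1.428571, refl=1.428571·-1.000000=-1.4286; V=0.000000+1.428571+-1.428571=0.0000
k=2 src: inc=-1.428571, refl=-1.428571·-0.428571=0.6122; V=1.428571+-1.428571+0.612245=0.6122
k=3 load: inc=0.612245, refl=0.612245·-1.000000=-0.6122; V=0.000000+0.612245+-0.612245=0.0000
k=4 src: inc=-0.612245, refl=-0.612245·-0.428571=0.2624; V=0.612245+-0.612245+0.262391=0.2624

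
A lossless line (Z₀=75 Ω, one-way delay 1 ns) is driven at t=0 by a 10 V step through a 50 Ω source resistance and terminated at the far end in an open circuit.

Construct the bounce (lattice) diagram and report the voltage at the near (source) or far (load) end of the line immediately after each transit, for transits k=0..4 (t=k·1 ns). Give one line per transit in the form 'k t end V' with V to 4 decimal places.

Γ_L=1.000000, Γ_S=-0.200000; launch V₁=10·75/125=6.000000
k=0 src: V=6.0000
k=1 load: inc=6.000000, refl=6.000000·1.000000=6.0000; V=0.000000+6.000000+6.000000=12.0000
k=2 src: inc=6.000000, refl=6.000000·-0.200000=-1.2000; V=6.000000+6.000000+-1.200000=10.8000
k=3 load: inc=-1.200000, refl=-1.200000·1.000000=-1.2000; V=12.000000+-1.200000+-1.200000=9.6000
k=4 src: inc=-1.200000, refl=-1.200000·-0.200000=0.2400; V=10.800000+-1.200000+0.240000=9.8400

0 0 source 6.0000
1 1 load 12.0000
2 2 source 10.8000
3 3 load 9.6000
4 4 source 9.8400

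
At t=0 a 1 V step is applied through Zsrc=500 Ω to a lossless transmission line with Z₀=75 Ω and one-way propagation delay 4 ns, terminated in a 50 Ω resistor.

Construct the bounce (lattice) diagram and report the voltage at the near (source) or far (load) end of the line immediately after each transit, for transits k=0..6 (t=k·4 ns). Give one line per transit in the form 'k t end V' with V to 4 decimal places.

Γ_L=-0.200000, Γ_S=0.739130; launch V₁=1·75/575=0.130435
k=0 src: V=0.1304
k=1 load: inc=0.130435, refl=0.130435·-0.200000=-0.0261; V=0.000000+0.130435+-0.026087=0.1043
k=2 src: inc=-0.026087, refl=-0.026087·0.739130=-0.0193; V=0.130435+-0.026087+-0.019282=0.0851
k=3 load: inc=-0.019282, refl=-0.019282·-0.200000=0.0039; V=0.104348+-0.019282+0.003856=0.0889
k=4 src: inc=0.003856, refl=0.003856·0.739130=0.0029; V=0.085066+0.003856+0.002850=0.0918
k=5 load: inc=0.002850, refl=0.002850·-0.200000=-0.0006; V=0.088922+0.002850+-0.000570=0.0912
k=6 src: inc=-0.000570, refl=-0.000570·0.739130=-0.0004; V=0.091773+-0.000570+-0.000421=0.0908

0 0 source 0.1304
1 4 load 0.1043
2 8 source 0.0851
3 12 load 0.0889
4 16 source 0.0918
5 20 load 0.0912
6 24 source 0.0908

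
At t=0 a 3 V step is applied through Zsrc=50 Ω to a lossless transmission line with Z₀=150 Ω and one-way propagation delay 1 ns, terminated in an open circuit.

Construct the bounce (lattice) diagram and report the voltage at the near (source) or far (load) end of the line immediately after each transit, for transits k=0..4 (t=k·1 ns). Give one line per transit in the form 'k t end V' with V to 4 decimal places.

Γ_L=1.000000, Γ_S=-0.500000; launch V₁=3·150/200=2.250000
k=0 src: V=2.2500
k=1 load: inc=2.250000, refl=2.250000·1.000000=2.2500; V=0.000000+2.250000+2.250000=4.5000
k=2 src: inc=2.250000, refl=2.250000·-0.500000=-1.1250; V=2.250000+2.250000+-1.125000=3.3750
k=3 load: inc=-1.125000, refl=-1.125000·1.000000=-1.1250; V=4.500000+-1.125000+-1.125000=2.2500
k=4 src: inc=-1.125000, refl=-1.125000·-0.500000=0.5625; V=3.375000+-1.125000+0.562500=2.8125

0 0 source 2.2500
1 1 load 4.5000
2 2 source 3.3750
3 3 load 2.2500
4 4 source 2.8125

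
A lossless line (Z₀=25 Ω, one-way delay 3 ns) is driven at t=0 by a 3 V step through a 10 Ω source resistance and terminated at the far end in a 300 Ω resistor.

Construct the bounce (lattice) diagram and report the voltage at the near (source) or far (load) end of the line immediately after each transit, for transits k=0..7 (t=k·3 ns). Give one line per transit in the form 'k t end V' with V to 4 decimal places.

0 0 source 2.1429
1 3 load 3.9560
2 6 source 3.1790
3 9 load 2.5214
4 12 source 2.8032
5 15 load 3.0417
6 18 source 2.9395
7 21 load 2.8530

Γ_L=0.846154, Γ_S=-0.428571; launch V₁=3·25/35=2.142857
k=0 src: V=2.1429
k=1 load: inc=2.142857, refl=2.142857·0.846154=1.8132; V=0.000000+2.142857+1.813187=3.9560
k=2 src: inc=1.813187, refl=1.813187·-0.428571=-0.7771; V=2.142857+1.813187+-0.777080=3.1790
k=3 load: inc=-0.777080, refl=-0.777080·0.846154=-0.6575; V=3.956044+-0.777080+-0.657529=2.5214
k=4 src: inc=-0.657529, refl=-0.657529·-0.428571=0.2818; V=3.178964+-0.657529+0.281798=2.8032
k=5 load: inc=0.281798, refl=0.281798·0.846154=0.2384; V=2.521435+0.281798+0.238445=3.0417
k=6 src: inc=0.238445, refl=0.238445·-0.428571=-0.1022; V=2.803233+0.238445+-0.102191=2.9395
k=7 load: inc=-0.102191, refl=-0.102191·0.846154=-0.0865; V=3.041678+-0.102191+-0.086469=2.8530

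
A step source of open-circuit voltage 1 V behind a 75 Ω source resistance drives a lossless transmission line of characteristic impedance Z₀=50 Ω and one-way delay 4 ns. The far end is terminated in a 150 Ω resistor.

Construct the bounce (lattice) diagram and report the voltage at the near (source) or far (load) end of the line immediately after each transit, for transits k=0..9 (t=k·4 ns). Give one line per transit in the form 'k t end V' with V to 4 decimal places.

0 0 source 0.4000
1 4 load 0.6000
2 8 source 0.6400
3 12 load 0.6600
4 16 source 0.6640
5 20 load 0.6660
6 24 source 0.6664
7 28 load 0.6666
8 32 source 0.6666
9 36 load 0.6667

Γ_L=0.500000, Γ_S=0.200000; launch V₁=1·50/125=0.400000
k=0 src: V=0.4000
k=1 load: inc=0.400000, refl=0.400000·0.500000=0.2000; V=0.000000+0.400000+0.200000=0.6000
k=2 src: inc=0.200000, refl=0.200000·0.200000=0.0400; V=0.400000+0.200000+0.040000=0.6400
k=3 load: inc=0.040000, refl=0.040000·0.500000=0.0200; V=0.600000+0.040000+0.020000=0.6600
k=4 src: inc=0.020000, refl=0.020000·0.200000=0.0040; V=0.640000+0.020000+0.004000=0.6640
k=5 load: inc=0.004000, refl=0.004000·0.500000=0.0020; V=0.660000+0.004000+0.002000=0.6660
k=6 src: inc=0.002000, refl=0.002000·0.200000=0.0004; V=0.664000+0.002000+0.000400=0.6664
k=7 load: inc=0.000400, refl=0.000400·0.500000=0.0002; V=0.666000+0.000400+0.000200=0.6666
k=8 src: inc=0.000200, refl=0.000200·0.200000=0.0000; V=0.666400+0.000200+0.000040=0.6666
k=9 load: inc=0.000040, refl=0.000040·0.500000=0.0000; V=0.666600+0.000040+0.000020=0.6667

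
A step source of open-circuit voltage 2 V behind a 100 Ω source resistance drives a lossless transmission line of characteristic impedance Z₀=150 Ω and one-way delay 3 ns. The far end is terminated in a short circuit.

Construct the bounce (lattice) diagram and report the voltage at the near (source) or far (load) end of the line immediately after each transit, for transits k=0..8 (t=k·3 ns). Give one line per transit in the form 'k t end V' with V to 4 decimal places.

Γ_L=-1.000000, Γ_S=-0.200000; launch V₁=2·150/250=1.200000
k=0 src: V=1.2000
k=1 load: inc=1.200000, refl=1.200000·-1.000000=-1.2000; V=0.000000+1.200000+-1.200000=0.0000
k=2 src: inc=-1.200000, refl=-1.200000·-0.200000=0.2400; V=1.200000+-1.200000+0.240000=0.2400
k=3 load: inc=0.240000, refl=0.240000·-1.000000=-0.2400; V=0.000000+0.240000+-0.240000=0.0000
k=4 src: inc=-0.240000, refl=-0.240000·-0.200000=0.0480; V=0.240000+-0.240000+0.048000=0.0480
k=5 load: inc=0.048000, refl=0.048000·-1.000000=-0.0480; V=0.000000+0.048000+-0.048000=0.0000
k=6 src: inc=-0.048000, refl=-0.048000·-0.200000=0.0096; V=0.048000+-0.048000+0.009600=0.0096
k=7 load: inc=0.009600, refl=0.009600·-1.000000=-0.0096; V=0.000000+0.009600+-0.009600=0.0000
k=8 src: inc=-0.009600, refl=-0.009600·-0.200000=0.0019; V=0.009600+-0.009600+0.001920=0.0019

0 0 source 1.2000
1 3 load 0.0000
2 6 source 0.2400
3 9 load 0.0000
4 12 source 0.0480
5 15 load 0.0000
6 18 source 0.0096
7 21 load 0.0000
8 24 source 0.0019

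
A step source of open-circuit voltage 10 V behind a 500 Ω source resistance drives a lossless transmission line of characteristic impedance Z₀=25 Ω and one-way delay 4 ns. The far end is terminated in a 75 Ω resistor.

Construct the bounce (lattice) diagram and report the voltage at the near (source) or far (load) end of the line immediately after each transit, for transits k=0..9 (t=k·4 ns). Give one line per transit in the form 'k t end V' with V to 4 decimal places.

Γ_L=0.500000, Γ_S=0.904762; launch V₁=10·25/525=0.476190
k=0 src: V=0.4762
k=1 load: inc=0.476190, refl=0.476190·0.500000=0.2381; V=0.000000+0.476190+0.238095=0.7143
k=2 src: inc=0.238095, refl=0.238095·0.904762=0.2154; V=0.476190+0.238095+0.215420=0.9297
k=3 load: inc=0.215420, refl=0.215420·0.500000=0.1077; V=0.714286+0.215420+0.107710=1.0374
k=4 src: inc=0.107710, refl=0.107710·0.904762=0.0975; V=0.929705+0.107710+0.097452=1.1349
k=5 load: inc=0.097452, refl=0.097452·0.500000=0.0487; V=1.037415+0.097452+0.048726=1.1836
k=6 src: inc=0.048726, refl=0.048726·0.904762=0.0441; V=1.134867+0.048726+0.044085=1.2277
k=7 load: inc=0.044085, refl=0.044085·0.500000=0.0220; V=1.183592+0.044085+0.022043=1.2497
k=8 src: inc=0.022043, refl=0.022043·0.904762=0.0199; V=1.227678+0.022043+0.019943=1.2697
k=9 load: inc=0.019943, refl=0.019943·0.500000=0.0100; V=1.249720+0.019943+0.009972=1.2796

0 0 source 0.4762
1 4 load 0.7143
2 8 source 0.9297
3 12 load 1.0374
4 16 source 1.1349
5 20 load 1.1836
6 24 source 1.2277
7 28 load 1.2497
8 32 source 1.2697
9 36 load 1.2796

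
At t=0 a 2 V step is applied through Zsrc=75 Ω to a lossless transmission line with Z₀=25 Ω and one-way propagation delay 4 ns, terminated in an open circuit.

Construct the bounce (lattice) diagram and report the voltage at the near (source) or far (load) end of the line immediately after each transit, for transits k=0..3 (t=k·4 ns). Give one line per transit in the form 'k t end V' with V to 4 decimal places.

0 0 source 0.5000
1 4 load 1.0000
2 8 source 1.2500
3 12 load 1.5000

Γ_L=1.000000, Γ_S=0.500000; launch V₁=2·25/100=0.500000
k=0 src: V=0.5000
k=1 load: inc=0.500000, refl=0.500000·1.000000=0.5000; V=0.000000+0.500000+0.500000=1.0000
k=2 src: inc=0.500000, refl=0.500000·0.500000=0.2500; V=0.500000+0.500000+0.250000=1.2500
k=3 load: inc=0.250000, refl=0.250000·1.000000=0.2500; V=1.000000+0.250000+0.250000=1.5000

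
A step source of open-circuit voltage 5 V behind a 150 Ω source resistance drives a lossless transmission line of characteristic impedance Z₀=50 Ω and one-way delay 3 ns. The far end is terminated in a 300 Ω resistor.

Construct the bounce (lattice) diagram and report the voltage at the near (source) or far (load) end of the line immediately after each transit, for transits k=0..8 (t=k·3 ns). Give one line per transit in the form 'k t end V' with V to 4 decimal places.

Γ_L=0.714286, Γ_S=0.500000; launch V₁=5·50/200=1.250000
k=0 src: V=1.2500
k=1 load: inc=1.250000, refl=1.250000·0.714286=0.8929; V=0.000000+1.250000+0.892857=2.1429
k=2 src: inc=0.892857, refl=0.892857·0.500000=0.4464; V=1.250000+0.892857+0.446429=2.5893
k=3 load: inc=0.446429, refl=0.446429·0.714286=0.3189; V=2.142857+0.446429+0.318878=2.9082
k=4 src: inc=0.318878, refl=0.318878·0.500000=0.1594; V=2.589286+0.318878+0.159439=3.0676
k=5 load: inc=0.159439, refl=0.159439·0.714286=0.1139; V=2.908163+0.159439+0.113885=3.1815
k=6 src: inc=0.113885, refl=0.113885·0.500000=0.0569; V=3.067602+0.113885+0.056942=3.2384
k=7 load: inc=0.056942, refl=0.056942·0.714286=0.0407; V=3.181487+0.056942+0.040673=3.2791
k=8 src: inc=0.040673, refl=0.040673·0.500000=0.0203; V=3.238429+0.040673+0.020337=3.2994

0 0 source 1.2500
1 3 load 2.1429
2 6 source 2.5893
3 9 load 2.9082
4 12 source 3.0676
5 15 load 3.1815
6 18 source 3.2384
7 21 load 3.2791
8 24 source 3.2994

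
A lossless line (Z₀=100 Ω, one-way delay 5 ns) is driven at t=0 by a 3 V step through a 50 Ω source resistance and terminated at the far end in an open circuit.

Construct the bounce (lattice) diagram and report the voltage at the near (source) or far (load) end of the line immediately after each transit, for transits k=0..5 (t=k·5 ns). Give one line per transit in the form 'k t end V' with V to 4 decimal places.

0 0 source 2.0000
1 5 load 4.0000
2 10 source 3.3333
3 15 load 2.6667
4 20 source 2.8889
5 25 load 3.1111

Γ_L=1.000000, Γ_S=-0.333333; launch V₁=3·100/150=2.000000
k=0 src: V=2.0000
k=1 load: inc=2.000000, refl=2.000000·1.000000=2.0000; V=0.000000+2.000000+2.000000=4.0000
k=2 src: inc=2.000000, refl=2.000000·-0.333333=-0.6667; V=2.000000+2.000000+-0.666667=3.3333
k=3 load: inc=-0.666667, refl=-0.666667·1.000000=-0.6667; V=4.000000+-0.666667+-0.666667=2.6667
k=4 src: inc=-0.666667, refl=-0.666667·-0.333333=0.2222; V=3.333333+-0.666667+0.222222=2.8889
k=5 load: inc=0.222222, refl=0.222222·1.000000=0.2222; V=2.666667+0.222222+0.222222=3.1111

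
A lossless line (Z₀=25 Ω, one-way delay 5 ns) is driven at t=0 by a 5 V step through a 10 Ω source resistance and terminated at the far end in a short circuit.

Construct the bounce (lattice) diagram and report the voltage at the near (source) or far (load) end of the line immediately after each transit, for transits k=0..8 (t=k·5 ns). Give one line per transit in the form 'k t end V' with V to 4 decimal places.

Γ_L=-1.000000, Γ_S=-0.428571; launch V₁=5·25/35=3.571429
k=0 src: V=3.5714
k=1 load: inc=3.571429, refl=3.571429·-1.000000=-3.5714; V=0.000000+3.571429+-3.571429=0.0000
k=2 src: inc=-3.571429, refl=-3.571429·-0.428571=1.5306; V=3.571429+-3.571429+1.530612=1.5306
k=3 load: inc=1.530612, refl=1.530612·-1.000000=-1.5306; V=0.000000+1.530612+-1.530612=0.0000
k=4 src: inc=-1.530612, refl=-1.530612·-0.428571=0.6560; V=1.530612+-1.530612+0.655977=0.6560
k=5 load: inc=0.655977, refl=0.655977·-1.000000=-0.6560; V=0.000000+0.655977+-0.655977=0.0000
k=6 src: inc=-0.655977, refl=-0.655977·-0.428571=0.2811; V=0.655977+-0.655977+0.281133=0.2811
k=7 load: inc=0.281133, refl=0.281133·-1.000000=-0.2811; V=0.000000+0.281133+-0.281133=0.0000
k=8 src: inc=-0.281133, refl=-0.281133·-0.428571=0.1205; V=0.281133+-0.281133+0.120486=0.1205

0 0 source 3.5714
1 5 load 0.0000
2 10 source 1.5306
3 15 load 0.0000
4 20 source 0.6560
5 25 load 0.0000
6 30 source 0.2811
7 35 load 0.0000
8 40 source 0.1205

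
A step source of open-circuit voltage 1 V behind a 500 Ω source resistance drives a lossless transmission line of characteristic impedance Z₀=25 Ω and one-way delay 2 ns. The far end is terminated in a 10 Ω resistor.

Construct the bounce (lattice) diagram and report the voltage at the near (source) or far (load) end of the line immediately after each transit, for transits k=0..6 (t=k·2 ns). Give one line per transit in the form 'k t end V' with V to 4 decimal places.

Γ_L=-0.428571, Γ_S=0.904762; launch V₁=1·25/525=0.047619
k=0 src: V=0.0476
k=1 load: inc=0.047619, refl=0.047619·-0.428571=-0.0204; V=0.000000+0.047619+-0.020408=0.0272
k=2 src: inc=-0.020408, refl=-0.020408·0.904762=-0.0185; V=0.047619+-0.020408+-0.018465=0.0087
k=3 load: inc=-0.018465, refl=-0.018465·-0.428571=0.0079; V=0.027211+-0.018465+0.007913=0.0167
k=4 src: inc=0.007913, refl=0.007913·0.904762=0.0072; V=0.008746+0.007913+0.007160=0.0238
k=5 load: inc=0.007160, refl=0.007160·-0.428571=-0.0031; V=0.016660+0.007160+-0.003068=0.0208
k=6 src: inc=-0.003068, refl=-0.003068·0.904762=-0.0028; V=0.023819+-0.003068+-0.002776=0.0180

0 0 source 0.0476
1 2 load 0.0272
2 4 source 0.0087
3 6 load 0.0167
4 8 source 0.0238
5 10 load 0.0208
6 12 source 0.0180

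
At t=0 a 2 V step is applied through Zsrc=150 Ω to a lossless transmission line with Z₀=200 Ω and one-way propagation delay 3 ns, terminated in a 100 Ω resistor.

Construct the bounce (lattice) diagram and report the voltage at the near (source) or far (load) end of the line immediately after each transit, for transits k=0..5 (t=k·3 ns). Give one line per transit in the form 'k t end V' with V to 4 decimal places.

0 0 source 1.1429
1 3 load 0.7619
2 6 source 0.8163
3 9 load 0.7982
4 12 source 0.8008
5 15 load 0.7999

Γ_L=-0.333333, Γ_S=-0.142857; launch V₁=2·200/350=1.142857
k=0 src: V=1.1429
k=1 load: inc=1.142857, refl=1.142857·-0.333333=-0.3810; V=0.000000+1.142857+-0.380952=0.7619
k=2 src: inc=-0.380952, refl=-0.380952·-0.142857=0.0544; V=1.142857+-0.380952+0.054422=0.8163
k=3 load: inc=0.054422, refl=0.054422·-0.333333=-0.0181; V=0.761905+0.054422+-0.018141=0.7982
k=4 src: inc=-0.018141, refl=-0.018141·-0.142857=0.0026; V=0.816327+-0.018141+0.002592=0.8008
k=5 load: inc=0.002592, refl=0.002592·-0.333333=-0.0009; V=0.798186+0.002592+-0.000864=0.7999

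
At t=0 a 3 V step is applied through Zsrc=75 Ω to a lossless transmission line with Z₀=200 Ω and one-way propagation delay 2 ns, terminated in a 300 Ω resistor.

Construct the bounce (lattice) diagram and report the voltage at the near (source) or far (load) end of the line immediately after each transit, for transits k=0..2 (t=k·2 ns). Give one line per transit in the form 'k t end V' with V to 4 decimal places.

Γ_L=0.200000, Γ_S=-0.454545; launch V₁=3·200/275=2.181818
k=0 src: V=2.1818
k=1 load: inc=2.181818, refl=2.181818·0.200000=0.4364; V=0.000000+2.181818+0.436364=2.6182
k=2 src: inc=0.436364, refl=0.436364·-0.454545=-0.1983; V=2.181818+0.436364+-0.198347=2.4198

0 0 source 2.1818
1 2 load 2.6182
2 4 source 2.4198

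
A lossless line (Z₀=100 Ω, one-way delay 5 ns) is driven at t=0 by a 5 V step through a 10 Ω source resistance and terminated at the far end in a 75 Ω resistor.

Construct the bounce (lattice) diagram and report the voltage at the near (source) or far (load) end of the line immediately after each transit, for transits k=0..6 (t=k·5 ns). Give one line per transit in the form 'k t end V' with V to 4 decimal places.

Γ_L=-0.142857, Γ_S=-0.818182; launch V₁=5·100/110=4.545455
k=0 src: V=4.5455
k=1 load: inc=4.545455, refl=4.545455·-0.142857=-0.6494; V=0.000000+4.545455+-0.649351=3.8961
k=2 src: inc=-0.649351, refl=-0.649351·-0.818182=0.5313; V=4.545455+-0.649351+0.531287=4.4274
k=3 load: inc=0.531287, refl=0.531287·-0.142857=-0.0759; V=3.896104+0.531287+-0.075898=4.3515
k=4 src: inc=-0.075898, refl=-0.075898·-0.818182=0.0621; V=4.427391+-0.075898+0.062098=4.4136
k=5 load: inc=0.062098, refl=0.062098·-0.142857=-0.0089; V=4.351493+0.062098+-0.008871=4.4047
k=6 src: inc=-0.008871, refl=-0.008871·-0.818182=0.0073; V=4.413591+-0.008871+0.007258=4.4120

0 0 source 4.5455
1 5 load 3.8961
2 10 source 4.4274
3 15 load 4.3515
4 20 source 4.4136
5 25 load 4.4047
6 30 source 4.4120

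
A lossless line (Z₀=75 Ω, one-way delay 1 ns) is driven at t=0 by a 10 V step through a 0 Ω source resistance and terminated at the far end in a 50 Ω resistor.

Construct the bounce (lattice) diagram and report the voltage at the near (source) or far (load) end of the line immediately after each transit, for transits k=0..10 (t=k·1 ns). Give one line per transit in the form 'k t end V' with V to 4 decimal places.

0 0 source 10.0000
1 1 load 8.0000
2 2 source 10.0000
3 3 load 9.6000
4 4 source 10.0000
5 5 load 9.9200
6 6 source 10.0000
7 7 load 9.9840
8 8 source 10.0000
9 9 load 9.9968
10 10 source 10.0000

Γ_L=-0.200000, Γ_S=-1.000000; launch V₁=10·75/75=10.000000
k=0 src: V=10.0000
k=1 load: inc=10.000000, refl=10.000000·-0.200000=-2.0000; V=0.000000+10.000000+-2.000000=8.0000
k=2 src: inc=-2.000000, refl=-2.000000·-1.000000=2.0000; V=10.000000+-2.000000+2.000000=10.0000
k=3 load: inc=2.000000, refl=2.000000·-0.200000=-0.4000; V=8.000000+2.000000+-0.400000=9.6000
k=4 src: inc=-0.400000, refl=-0.400000·-1.000000=0.4000; V=10.000000+-0.400000+0.400000=10.0000
k=5 load: inc=0.400000, refl=0.400000·-0.200000=-0.0800; V=9.600000+0.400000+-0.080000=9.9200
k=6 src: inc=-0.080000, refl=-0.080000·-1.000000=0.0800; V=10.000000+-0.080000+0.080000=10.0000
k=7 load: inc=0.080000, refl=0.080000·-0.200000=-0.0160; V=9.920000+0.080000+-0.016000=9.9840
k=8 src: inc=-0.016000, refl=-0.016000·-1.000000=0.0160; V=10.000000+-0.016000+0.016000=10.0000
k=9 load: inc=0.016000, refl=0.016000·-0.200000=-0.0032; V=9.984000+0.016000+-0.003200=9.9968
k=10 src: inc=-0.003200, refl=-0.003200·-1.000000=0.0032; V=10.000000+-0.003200+0.003200=10.0000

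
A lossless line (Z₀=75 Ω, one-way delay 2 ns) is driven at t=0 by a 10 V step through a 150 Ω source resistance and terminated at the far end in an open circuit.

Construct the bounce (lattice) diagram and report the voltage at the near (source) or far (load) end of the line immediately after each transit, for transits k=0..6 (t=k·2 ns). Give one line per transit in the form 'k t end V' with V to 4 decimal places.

0 0 source 3.3333
1 2 load 6.6667
2 4 source 7.7778
3 6 load 8.8889
4 8 source 9.2593
5 10 load 9.6296
6 12 source 9.7531

Γ_L=1.000000, Γ_S=0.333333; launch V₁=10·75/225=3.333333
k=0 src: V=3.3333
k=1 load: inc=3.333333, refl=3.333333·1.000000=3.3333; V=0.000000+3.333333+3.333333=6.6667
k=2 src: inc=3.333333, refl=3.333333·0.333333=1.1111; V=3.333333+3.333333+1.111111=7.7778
k=3 load: inc=1.111111, refl=1.111111·1.000000=1.1111; V=6.666667+1.111111+1.111111=8.8889
k=4 src: inc=1.111111, refl=1.111111·0.333333=0.3704; V=7.777778+1.111111+0.370370=9.2593
k=5 load: inc=0.370370, refl=0.370370·1.000000=0.3704; V=8.888889+0.370370+0.370370=9.6296
k=6 src: inc=0.370370, refl=0.370370·0.333333=0.1235; V=9.259259+0.370370+0.123457=9.7531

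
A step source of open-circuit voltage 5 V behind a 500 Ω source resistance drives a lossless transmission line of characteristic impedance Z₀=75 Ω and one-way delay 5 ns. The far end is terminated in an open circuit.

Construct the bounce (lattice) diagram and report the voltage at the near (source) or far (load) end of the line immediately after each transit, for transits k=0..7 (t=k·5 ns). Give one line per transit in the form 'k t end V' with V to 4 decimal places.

0 0 source 0.6522
1 5 load 1.3043
2 10 source 1.7864
3 15 load 2.2684
4 20 source 2.6247
5 25 load 2.9810
6 30 source 3.2444
7 35 load 3.5077

Γ_L=1.000000, Γ_S=0.739130; launch V₁=5·75/575=0.652174
k=0 src: V=0.6522
k=1 load: inc=0.652174, refl=0.652174·1.000000=0.6522; V=0.000000+0.652174+0.652174=1.3043
k=2 src: inc=0.652174, refl=0.652174·0.739130=0.4820; V=0.652174+0.652174+0.482042=1.7864
k=3 load: inc=0.482042, refl=0.482042·1.000000=0.4820; V=1.304348+0.482042+0.482042=2.2684
k=4 src: inc=0.482042, refl=0.482042·0.739130=0.3563; V=1.786389+0.482042+0.356292=2.6247
k=5 load: inc=0.356292, refl=0.356292·1.000000=0.3563; V=2.268431+0.356292+0.356292=2.9810
k=6 src: inc=0.356292, refl=0.356292·0.739130=0.2633; V=2.624723+0.356292+0.263346=3.2444
k=7 load: inc=0.263346, refl=0.263346·1.000000=0.2633; V=2.981014+0.263346+0.263346=3.5077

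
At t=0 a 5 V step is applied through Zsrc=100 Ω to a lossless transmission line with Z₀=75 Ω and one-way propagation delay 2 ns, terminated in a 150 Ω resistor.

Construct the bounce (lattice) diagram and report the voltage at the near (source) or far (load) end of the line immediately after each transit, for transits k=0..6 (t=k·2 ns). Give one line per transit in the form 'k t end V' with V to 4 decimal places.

0 0 source 2.1429
1 2 load 2.8571
2 4 source 2.9592
3 6 load 2.9932
4 8 source 2.9981
5 10 load 2.9997
6 12 source 2.9999

Γ_L=0.333333, Γ_S=0.142857; launch V₁=5·75/175=2.142857
k=0 src: V=2.1429
k=1 load: inc=2.142857, refl=2.142857·0.333333=0.7143; V=0.000000+2.142857+0.714286=2.8571
k=2 src: inc=0.714286, refl=0.714286·0.142857=0.1020; V=2.142857+0.714286+0.102041=2.9592
k=3 load: inc=0.102041, refl=0.102041·0.333333=0.0340; V=2.857143+0.102041+0.034014=2.9932
k=4 src: inc=0.034014, refl=0.034014·0.142857=0.0049; V=2.959184+0.034014+0.004859=2.9981
k=5 load: inc=0.004859, refl=0.004859·0.333333=0.0016; V=2.993197+0.004859+0.001620=2.9997
k=6 src: inc=0.001620, refl=0.001620·0.142857=0.0002; V=2.998056+0.001620+0.000231=2.9999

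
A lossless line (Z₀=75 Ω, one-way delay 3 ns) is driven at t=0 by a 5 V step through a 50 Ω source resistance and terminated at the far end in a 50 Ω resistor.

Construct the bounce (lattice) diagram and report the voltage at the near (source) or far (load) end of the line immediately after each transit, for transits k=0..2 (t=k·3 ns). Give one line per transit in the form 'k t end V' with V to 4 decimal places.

0 0 source 3.0000
1 3 load 2.4000
2 6 source 2.5200

Γ_L=-0.200000, Γ_S=-0.200000; launch V₁=5·75/125=3.000000
k=0 src: V=3.0000
k=1 load: inc=3.000000, refl=3.000000·-0.200000=-0.6000; V=0.000000+3.000000+-0.600000=2.4000
k=2 src: inc=-0.600000, refl=-0.600000·-0.200000=0.1200; V=3.000000+-0.600000+0.120000=2.5200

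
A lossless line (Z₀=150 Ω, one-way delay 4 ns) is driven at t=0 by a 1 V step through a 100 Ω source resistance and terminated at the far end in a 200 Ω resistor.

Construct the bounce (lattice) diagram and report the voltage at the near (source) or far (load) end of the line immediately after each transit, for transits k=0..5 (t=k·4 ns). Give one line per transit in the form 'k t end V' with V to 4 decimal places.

Γ_L=0.142857, Γ_S=-0.200000; launch V₁=1·150/250=0.600000
k=0 src: V=0.6000
k=1 load: inc=0.600000, refl=0.600000·0.142857=0.0857; V=0.000000+0.600000+0.085714=0.6857
k=2 src: inc=0.085714, refl=0.085714·-0.200000=-0.0171; V=0.600000+0.085714+-0.017143=0.6686
k=3 load: inc=-0.017143, refl=-0.017143·0.142857=-0.0024; V=0.685714+-0.017143+-0.002449=0.6661
k=4 src: inc=-0.002449, refl=-0.002449·-0.200000=0.0005; V=0.668571+-0.002449+0.000490=0.6666
k=5 load: inc=0.000490, refl=0.000490·0.142857=0.0001; V=0.666122+0.000490+0.000070=0.6667

0 0 source 0.6000
1 4 load 0.6857
2 8 source 0.6686
3 12 load 0.6661
4 16 source 0.6666
5 20 load 0.6667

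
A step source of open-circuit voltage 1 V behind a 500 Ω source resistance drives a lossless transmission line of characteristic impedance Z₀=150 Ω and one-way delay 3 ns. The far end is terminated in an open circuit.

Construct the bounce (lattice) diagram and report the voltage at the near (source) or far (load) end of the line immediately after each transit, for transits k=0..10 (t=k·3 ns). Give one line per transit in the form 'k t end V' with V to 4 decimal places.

Γ_L=1.000000, Γ_S=0.538462; launch V₁=1·150/650=0.230769
k=0 src: V=0.2308
k=1 load: inc=0.230769, refl=0.230769·1.000000=0.2308; V=0.000000+0.230769+0.230769=0.4615
k=2 src: inc=0.230769, refl=0.230769·0.538462=0.1243; V=0.230769+0.230769+0.124260=0.5858
k=3 load: inc=0.124260, refl=0.124260·1.000000=0.1243; V=0.461538+0.124260+0.124260=0.7101
k=4 src: inc=0.124260, refl=0.124260·0.538462=0.0669; V=0.585799+0.124260+0.066909=0.7770
k=5 load: inc=0.066909, refl=0.066909·1.000000=0.0669; V=0.710059+0.066909+0.066909=0.8439
k=6 src: inc=0.066909, refl=0.066909·0.538462=0.0360; V=0.776969+0.066909+0.036028=0.8799
k=7 load: inc=0.036028, refl=0.036028·1.000000=0.0360; V=0.843878+0.036028+0.036028=0.9159
k=8 src: inc=0.036028, refl=0.036028·0.538462=0.0194; V=0.879906+0.036028+0.019400=0.9353
k=9 load: inc=0.019400, refl=0.019400·1.000000=0.0194; V=0.915934+0.019400+0.019400=0.9547
k=10 src: inc=0.019400, refl=0.019400·0.538462=0.0104; V=0.935334+0.019400+0.010446=0.9652

0 0 source 0.2308
1 3 load 0.4615
2 6 source 0.5858
3 9 load 0.7101
4 12 source 0.7770
5 15 load 0.8439
6 18 source 0.8799
7 21 load 0.9159
8 24 source 0.9353
9 27 load 0.9547
10 30 source 0.9652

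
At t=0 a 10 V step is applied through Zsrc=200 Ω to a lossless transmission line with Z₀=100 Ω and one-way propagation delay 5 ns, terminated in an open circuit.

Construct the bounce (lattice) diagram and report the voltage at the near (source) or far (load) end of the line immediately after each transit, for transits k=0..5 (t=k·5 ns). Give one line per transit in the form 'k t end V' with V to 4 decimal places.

Γ_L=1.000000, Γ_S=0.333333; launch V₁=10·100/300=3.333333
k=0 src: V=3.3333
k=1 load: inc=3.333333, refl=3.333333·1.000000=3.3333; V=0.000000+3.333333+3.333333=6.6667
k=2 src: inc=3.333333, refl=3.333333·0.333333=1.1111; V=3.333333+3.333333+1.111111=7.7778
k=3 load: inc=1.111111, refl=1.111111·1.000000=1.1111; V=6.666667+1.111111+1.111111=8.8889
k=4 src: inc=1.111111, refl=1.111111·0.333333=0.3704; V=7.777778+1.111111+0.370370=9.2593
k=5 load: inc=0.370370, refl=0.370370·1.000000=0.3704; V=8.888889+0.370370+0.370370=9.6296

0 0 source 3.3333
1 5 load 6.6667
2 10 source 7.7778
3 15 load 8.8889
4 20 source 9.2593
5 25 load 9.6296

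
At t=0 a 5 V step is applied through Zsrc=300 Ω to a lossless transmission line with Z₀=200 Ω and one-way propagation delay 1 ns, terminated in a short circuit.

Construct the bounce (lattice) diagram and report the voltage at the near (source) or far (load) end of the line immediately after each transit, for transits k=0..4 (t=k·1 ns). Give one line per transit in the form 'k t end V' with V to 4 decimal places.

Γ_L=-1.000000, Γ_S=0.200000; launch V₁=5·200/500=2.000000
k=0 src: V=2.0000
k=1 load: inc=2.000000, refl=2.000000·-1.000000=-2.0000; V=0.000000+2.000000+-2.000000=0.0000
k=2 src: inc=-2.000000, refl=-2.000000·0.200000=-0.4000; V=2.000000+-2.000000+-0.400000=-0.4000
k=3 load: inc=-0.400000, refl=-0.400000·-1.000000=0.4000; V=0.000000+-0.400000+0.400000=0.0000
k=4 src: inc=0.400000, refl=0.400000·0.200000=0.0800; V=-0.400000+0.400000+0.080000=0.0800

0 0 source 2.0000
1 1 load 0.0000
2 2 source -0.4000
3 3 load 0.0000
4 4 source 0.0800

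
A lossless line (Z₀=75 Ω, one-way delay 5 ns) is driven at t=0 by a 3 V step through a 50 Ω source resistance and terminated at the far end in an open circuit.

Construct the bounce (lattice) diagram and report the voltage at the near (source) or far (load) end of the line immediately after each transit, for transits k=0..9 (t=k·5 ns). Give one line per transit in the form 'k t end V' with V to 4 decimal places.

Γ_L=1.000000, Γ_S=-0.200000; launch V₁=3·75/125=1.800000
k=0 src: V=1.8000
k=1 load: inc=1.800000, refl=1.800000·1.000000=1.8000; V=0.000000+1.800000+1.800000=3.6000
k=2 src: inc=1.800000, refl=1.800000·-0.200000=-0.3600; V=1.800000+1.800000+-0.360000=3.2400
k=3 load: inc=-0.360000, refl=-0.360000·1.000000=-0.3600; V=3.600000+-0.360000+-0.360000=2.8800
k=4 src: inc=-0.360000, refl=-0.360000·-0.200000=0.0720; V=3.240000+-0.360000+0.072000=2.9520
k=5 load: inc=0.072000, refl=0.072000·1.000000=0.0720; V=2.880000+0.072000+0.072000=3.0240
k=6 src: inc=0.072000, refl=0.072000·-0.200000=-0.0144; V=2.952000+0.072000+-0.014400=3.0096
k=7 load: inc=-0.014400, refl=-0.014400·1.000000=-0.0144; V=3.024000+-0.014400+-0.014400=2.9952
k=8 src: inc=-0.014400, refl=-0.014400·-0.200000=0.0029; V=3.009600+-0.014400+0.002880=2.9981
k=9 load: inc=0.002880, refl=0.002880·1.000000=0.0029; V=2.995200+0.002880+0.002880=3.0010

0 0 source 1.8000
1 5 load 3.6000
2 10 source 3.2400
3 15 load 2.8800
4 20 source 2.9520
5 25 load 3.0240
6 30 source 3.0096
7 35 load 2.9952
8 40 source 2.9981
9 45 load 3.0010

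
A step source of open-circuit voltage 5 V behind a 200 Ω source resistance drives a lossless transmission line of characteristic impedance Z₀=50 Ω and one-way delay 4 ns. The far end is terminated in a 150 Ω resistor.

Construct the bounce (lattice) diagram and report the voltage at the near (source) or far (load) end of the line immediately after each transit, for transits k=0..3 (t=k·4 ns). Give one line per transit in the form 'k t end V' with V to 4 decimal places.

0 0 source 1.0000
1 4 load 1.5000
2 8 source 1.8000
3 12 load 1.9500

Γ_L=0.500000, Γ_S=0.600000; launch V₁=5·50/250=1.000000
k=0 src: V=1.0000
k=1 load: inc=1.000000, refl=1.000000·0.500000=0.5000; V=0.000000+1.000000+0.500000=1.5000
k=2 src: inc=0.500000, refl=0.500000·0.600000=0.3000; V=1.000000+0.500000+0.300000=1.8000
k=3 load: inc=0.300000, refl=0.300000·0.500000=0.1500; V=1.500000+0.300000+0.150000=1.9500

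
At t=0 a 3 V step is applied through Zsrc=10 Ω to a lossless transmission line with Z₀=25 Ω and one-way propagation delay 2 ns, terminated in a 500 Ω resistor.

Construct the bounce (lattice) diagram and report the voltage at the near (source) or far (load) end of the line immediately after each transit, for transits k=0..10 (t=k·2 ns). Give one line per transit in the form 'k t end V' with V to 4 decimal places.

0 0 source 2.1429
1 2 load 4.0816
2 4 source 3.2507
3 6 load 2.4990
4 8 source 2.8211
5 10 load 3.1126
6 12 source 2.9877
7 14 load 2.8747
8 16 source 2.9231
9 18 load 2.9670
10 20 source 2.9482

Γ_L=0.904762, Γ_S=-0.428571; launch V₁=3·25/35=2.142857
k=0 src: V=2.1429
k=1 load: inc=2.142857, refl=2.142857·0.904762=1.9388; V=0.000000+2.142857+1.938776=4.0816
k=2 src: inc=1.938776, refl=1.938776·-0.428571=-0.8309; V=2.142857+1.938776+-0.830904=3.2507
k=3 load: inc=-0.830904, refl=-0.830904·0.904762=-0.7518; V=4.081633+-0.830904+-0.751770=2.4990
k=4 src: inc=-0.751770, refl=-0.751770·-0.428571=0.3222; V=3.250729+-0.751770+0.322187=2.8211
k=5 load: inc=0.322187, refl=0.322187·0.904762=0.2915; V=2.498959+0.322187+0.291503=3.1126
k=6 src: inc=0.291503, refl=0.291503·-0.428571=-0.1249; V=2.821146+0.291503+-0.124930=2.9877
k=7 load: inc=-0.124930, refl=-0.124930·0.904762=-0.1130; V=3.112649+-0.124930+-0.113032=2.8747
k=8 src: inc=-0.113032, refl=-0.113032·-0.428571=0.0484; V=2.987719+-0.113032+0.048442=2.9231
k=9 load: inc=0.048442, refl=0.048442·0.904762=0.0438; V=2.874687+0.048442+0.043829=2.9670
k=10 src: inc=0.043829, refl=0.043829·-0.428571=-0.0188; V=2.923129+0.043829+-0.018784=2.9482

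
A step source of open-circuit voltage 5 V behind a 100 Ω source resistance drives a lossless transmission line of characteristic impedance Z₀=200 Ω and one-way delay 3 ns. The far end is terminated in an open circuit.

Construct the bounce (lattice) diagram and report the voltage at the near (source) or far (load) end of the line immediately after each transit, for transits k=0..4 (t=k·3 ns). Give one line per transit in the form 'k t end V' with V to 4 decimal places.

Γ_L=1.000000, Γ_S=-0.333333; launch V₁=5·200/300=3.333333
k=0 src: V=3.3333
k=1 load: inc=3.333333, refl=3.333333·1.000000=3.3333; V=0.000000+3.333333+3.333333=6.6667
k=2 src: inc=3.333333, refl=3.333333·-0.333333=-1.1111; V=3.333333+3.333333+-1.111111=5.5556
k=3 load: inc=-1.111111, refl=-1.111111·1.000000=-1.1111; V=6.666667+-1.111111+-1.111111=4.4444
k=4 src: inc=-1.111111, refl=-1.111111·-0.333333=0.3704; V=5.555556+-1.111111+0.370370=4.8148

0 0 source 3.3333
1 3 load 6.6667
2 6 source 5.5556
3 9 load 4.4444
4 12 source 4.8148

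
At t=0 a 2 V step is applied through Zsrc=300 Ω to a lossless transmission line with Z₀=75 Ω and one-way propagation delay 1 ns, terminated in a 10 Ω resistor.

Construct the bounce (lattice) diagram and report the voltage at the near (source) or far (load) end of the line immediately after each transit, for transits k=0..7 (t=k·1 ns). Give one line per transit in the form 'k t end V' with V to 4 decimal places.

Γ_L=-0.764706, Γ_S=0.600000; launch V₁=2·75/375=0.400000
k=0 src: V=0.4000
k=1 load: inc=0.400000, refl=0.400000·-0.764706=-0.3059; V=0.000000+0.400000+-0.305882=0.0941
k=2 src: inc=-0.305882, refl=-0.305882·0.600000=-0.1835; V=0.400000+-0.305882+-0.183529=-0.0894
k=3 load: inc=-0.183529, refl=-0.183529·-0.764706=0.1403; V=0.094118+-0.183529+0.140346=0.0509
k=4 src: inc=0.140346, refl=0.140346·0.600000=0.0842; V=-0.089412+0.140346+0.084208=0.1351
k=5 load: inc=0.084208, refl=0.084208·-0.764706=-0.0644; V=0.050934+0.084208+-0.064394=0.0707
k=6 src: inc=-0.064394, refl=-0.064394·0.600000=-0.0386; V=0.135142+-0.064394+-0.038636=0.0321
k=7 load: inc=-0.038636, refl=-0.038636·-0.764706=0.0295; V=0.070748+-0.038636+0.029546=0.0617

0 0 source 0.4000
1 1 load 0.0941
2 2 source -0.0894
3 3 load 0.0509
4 4 source 0.1351
5 5 load 0.0707
6 6 source 0.0321
7 7 load 0.0617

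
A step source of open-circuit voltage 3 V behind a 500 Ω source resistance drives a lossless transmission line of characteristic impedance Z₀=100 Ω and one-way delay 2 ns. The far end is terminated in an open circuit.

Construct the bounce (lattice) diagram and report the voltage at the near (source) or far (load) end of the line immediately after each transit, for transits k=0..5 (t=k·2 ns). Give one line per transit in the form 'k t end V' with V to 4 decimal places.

Γ_L=1.000000, Γ_S=0.666667; launch V₁=3·100/600=0.500000
k=0 src: V=0.5000
k=1 load: inc=0.500000, refl=0.500000·1.000000=0.5000; V=0.000000+0.500000+0.500000=1.0000
k=2 src: inc=0.500000, refl=0.500000·0.666667=0.3333; V=0.500000+0.500000+0.333333=1.3333
k=3 load: inc=0.333333, refl=0.333333·1.000000=0.3333; V=1.000000+0.333333+0.333333=1.6667
k=4 src: inc=0.333333, refl=0.333333·0.666667=0.2222; V=1.333333+0.333333+0.222222=1.8889
k=5 load: inc=0.222222, refl=0.222222·1.000000=0.2222; V=1.666667+0.222222+0.222222=2.1111

0 0 source 0.5000
1 2 load 1.0000
2 4 source 1.3333
3 6 load 1.6667
4 8 source 1.8889
5 10 load 2.1111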